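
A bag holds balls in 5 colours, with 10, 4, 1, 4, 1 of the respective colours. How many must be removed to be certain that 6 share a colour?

In the worst case you take as many as possible of each colour without reaching 6: 5 + 4 + 1 + 4 + 1 = 15.
The next one must give 6 of some colour, so 15 + 1 = 16.

16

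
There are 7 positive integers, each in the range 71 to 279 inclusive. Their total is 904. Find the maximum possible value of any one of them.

279

To make one integer as large as possible, make the other 6 as small as possible.
The other 6 contribute at least 6 × 71 = 426, leaving at most 904 − 426 = 478.
But each integer is capped at 279, so the maximum is 279.
Achievable: one at 279 and the other 6 totalling 625, which fits since 6 × 71 ≤ 625 ≤ 6 × 279.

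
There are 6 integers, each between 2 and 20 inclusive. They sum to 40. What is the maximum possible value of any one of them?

To make one integer as large as possible, make the other 5 as small as possible.
The other 5 contribute at least 5 × 2 = 10, leaving at most 40 − 10 = 30.
But each integer is capped at 20, so the maximum is 20.
Achievable: one at 20 and the other 5 totalling 20, which fits since 5 × 2 ≤ 20 ≤ 5 × 20.

20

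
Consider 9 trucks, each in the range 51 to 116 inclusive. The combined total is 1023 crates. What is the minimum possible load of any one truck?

To make one truck as small as possible, make the other 8 as large as possible.
The other 8 contribute at most 8 × 116 = 928, leaving at least 1023 − 928 = 95.
Since 95 ≥ 51, this is achievable: one at 95 and 8 at 116.

95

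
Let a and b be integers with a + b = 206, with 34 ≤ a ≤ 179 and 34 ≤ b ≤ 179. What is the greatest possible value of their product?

With a + b fixed, ab peaks when the two are closest together.
Taking a = 103 and b = 103 (both in [34, 179]) gives ab = 10609.

10609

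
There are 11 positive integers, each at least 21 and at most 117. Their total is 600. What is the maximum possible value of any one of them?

To make one integer as large as possible, make the other 10 as small as possible.
The other 10 contribute at least 10 × 21 = 210, leaving at most 600 − 210 = 390.
But each integer is capped at 117, so the maximum is 117.
Achievable: one at 117 and the other 10 totalling 483, which fits since 10 × 21 ≤ 483 ≤ 10 × 117.

117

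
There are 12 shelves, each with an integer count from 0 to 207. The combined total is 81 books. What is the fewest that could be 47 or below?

Let j be the number exceeding 47. Then the total is ≥ 48·j + 0·(12 − j) = 0 + 48j.
So 48j ≤ 81 and j ≤ 1; hence at least 12 − 1 = 11 are ≤ 47.
Exactly 11 works: 11 values at 0 and 1 at 48 total 48; raise one of the low values by 33 (still ≤ 47) to hit 81.

11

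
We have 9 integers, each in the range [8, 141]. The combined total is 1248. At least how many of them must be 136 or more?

6

If only k of them are at least 136, the other 9 − k are at most 135, so the total is at most k·141 + (9 − k)·135.
This must reach 1248, so k·141 + (9 − k)·135 ≥ 1248, giving k ≥ 6.
Exactly 6 works: 6 values at 141 and 3 at 135 total 1251; lower one of the high values by 3 (still ≥ 136) to hit 1248.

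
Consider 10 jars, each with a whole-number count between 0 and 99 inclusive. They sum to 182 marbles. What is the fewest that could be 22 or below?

3

Let j be the number exceeding 22. Then the total is ≥ 23·j + 0·(10 − j) = 0 + 23j.
So 23j ≤ 182 and j ≤ 7; hence at least 10 − 7 = 3 are ≤ 22.
Exactly 3 works: 3 values at 0 and 7 at 23 total 161; raise one of the low values by 21 (still ≤ 22) to hit 182.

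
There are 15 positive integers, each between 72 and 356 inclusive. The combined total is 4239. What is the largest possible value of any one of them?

356

To make one integer as large as possible, make the other 14 as small as possible.
The other 14 contribute at least 14 × 72 = 1008, leaving at most 4239 − 1008 = 3231.
But each integer is capped at 356, so the maximum is 356.
Achievable: one at 356 and the other 14 totalling 3883, which fits since 14 × 72 ≤ 3883 ≤ 14 × 356.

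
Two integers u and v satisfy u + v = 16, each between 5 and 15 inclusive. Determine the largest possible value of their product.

With u + v fixed, uv peaks when the two are closest together.
Taking u = 8 and v = 8 (both in [5, 15]) gives uv = 64.

64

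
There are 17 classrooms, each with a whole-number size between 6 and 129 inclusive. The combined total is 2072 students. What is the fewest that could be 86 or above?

Each value short of 86 is at most 85, costing at least 129 − 85 = 44 against the maximum total of 2193.
We can afford to lose at most 2193 − 2072 = 121, so at most ⌊121/44⌋ = 2 fall short, and at least 15 are ≥ 86.
Exactly 15 works: 15 values at 129 and 2 at 85 total 2105; lower one of the high values by 33 (still ≥ 86) to hit 2072.

15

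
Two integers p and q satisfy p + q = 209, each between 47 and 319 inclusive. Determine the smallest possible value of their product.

7614

Since p + q is fixed, pushing one of them to its bound minimizes the product.
At the endpoint p = 47, q = 209 − 47 = 162, so pq = 47 × 162 = 7614.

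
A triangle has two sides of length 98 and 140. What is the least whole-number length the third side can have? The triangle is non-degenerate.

43

The third side must exceed |98 − 140| = 42.
The smallest integer above 42 is 43.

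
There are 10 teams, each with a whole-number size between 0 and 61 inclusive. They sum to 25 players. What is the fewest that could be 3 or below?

4

If only k of them are at most 3, the other 10 − k are at least 4, so the total is at least (10 − k)·4 + k·0.
This is ≤ 25, so (10 − k)·4 + 0k ≤ 25, which gives k ≥ 4.
Exactly 4 works: 4 values at 0 and 6 at 4 total 24; raise one of the low values by 1 (still ≤ 3) to hit 25.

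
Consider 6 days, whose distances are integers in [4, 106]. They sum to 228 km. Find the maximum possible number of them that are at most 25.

5

Suppose k of them are at most 25. Those contribute at most 25 each and the rest at most 106 each.
So the total is at most 25k + 106(6 − k) = 636 − 81k. This must still be ≥ 228, so k ≤ 5.
k = 5 is achieved by 5 values at 25 and 1 at 106, total 231; lower one of the 106's by 3 (still > 25) to reach 228.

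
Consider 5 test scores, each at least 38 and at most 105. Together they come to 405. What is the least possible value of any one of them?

Minimizing one value means maximizing the remaining 4.
The other 4 can take up 4 × 105 = 420 ≥ 405 − 38, so one score can sit at its floor of 38.
Achievable: one at 38 and the other 4 totalling 367, which fits since 4 × 38 ≤ 367 ≤ 4 × 105.

38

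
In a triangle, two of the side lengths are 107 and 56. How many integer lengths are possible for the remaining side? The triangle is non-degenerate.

111

The triangle inequality gives |107 − 56| < c < 107 + 56, i.e. 51 < c < 163.
So c can be any integer from 52 to 162: 111 values.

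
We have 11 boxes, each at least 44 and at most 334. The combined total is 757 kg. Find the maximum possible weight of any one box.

To make one box as large as possible, make the other 10 as small as possible.
The other 10 contribute at least 10 × 44 = 440, leaving at most 757 − 440 = 317.
Since 317 ≤ 334, this is achievable: one at 317 and 10 at 44.

317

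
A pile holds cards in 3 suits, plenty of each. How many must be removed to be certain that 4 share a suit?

In the worst case you draw 3 of each of the 3 suits: 3 × 3 = 9.
One more forces 4 of some suit, so 9 + 1 = 10.

10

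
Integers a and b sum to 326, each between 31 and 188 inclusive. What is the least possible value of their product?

25944

For a fixed sum, ab is smallest when a and b are as far apart as possible.
At the endpoint a = 138, b = 326 − 138 = 188, so ab = 138 × 188 = 25944.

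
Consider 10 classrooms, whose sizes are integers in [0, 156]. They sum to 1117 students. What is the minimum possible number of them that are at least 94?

Suppose at most 10 − j of them reach 94; then j values are ≤ 93 and the rest ≤ 156.
The total is then ≤ 93·j + 156·(10 − j) = 1560 − 63j. For this to be ≥ 1117 we need j ≤ 7, so at least 10 − 7 = 3 must reach 94.
Exactly 3 works: 3 values at 156 and 7 at 93 total 1119; lower one of the high values by 2 (still ≥ 94) to hit 1117.

3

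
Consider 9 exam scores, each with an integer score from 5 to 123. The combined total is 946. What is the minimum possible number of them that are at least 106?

1

If only k of them are at least 106, the other 9 − k are at most 105, so the total is at most k·123 + (9 − k)·105.
This must reach 946, so k·123 + (9 − k)·105 ≥ 946, giving k ≥ 1.
Exactly 1 works: 1 value at 123 and 8 at 105 total 963; lower one of the high values by 17 (still ≥ 106) to hit 946.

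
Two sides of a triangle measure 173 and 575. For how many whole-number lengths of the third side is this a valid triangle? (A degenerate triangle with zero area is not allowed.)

The triangle inequality gives |173 − 575| < c < 173 + 575, i.e. 402 < c < 748.
So c can be any integer from 403 to 747: 345 values.

345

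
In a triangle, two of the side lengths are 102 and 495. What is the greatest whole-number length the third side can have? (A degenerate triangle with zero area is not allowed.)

596

The third side must be less than 102 + 495 = 597.
The largest integer below 597 is 596.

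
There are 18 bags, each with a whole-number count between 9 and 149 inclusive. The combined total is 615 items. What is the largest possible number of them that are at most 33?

17

Suppose k of them are at most 33. Those contribute at most 33 each and the rest at most 149 each.
So the total is at most 33k + 149(18 − k) = 2682 − 116k. This must still be ≥ 615, so k ≤ 17.
k = 17 is achieved by 17 values at 33 and 1 at 149, total 710; lower one of the 149's by 95 (still > 33) to reach 615.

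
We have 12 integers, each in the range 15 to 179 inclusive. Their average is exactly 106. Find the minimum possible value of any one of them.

15

To make one integer as small as possible, make the other 11 as large as possible.
The total is 12 × 106 = 1272.
The other 11 can take up 11 × 179 = 1969 ≥ 1272 − 15, so one integer can sit at its floor of 15.
Achievable: one at 15 and the other 11 totalling 1257, which fits since 11 × 15 ≤ 1257 ≤ 11 × 179.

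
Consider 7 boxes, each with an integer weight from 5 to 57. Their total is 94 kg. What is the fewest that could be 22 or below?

Each value above 22 is at least 23, contributing at least 23 − 5 = 18 above the floor 5.
The sum exceeds the floor total 35 by 59, so at most ⌊59/18⌋ = 3 exceed 22, and at least 4 are ≤ 22.
Exactly 4 works: 4 values at 5 and 3 at 23 total 89; raise one of the low values by 5 (still ≤ 22) to hit 94.

4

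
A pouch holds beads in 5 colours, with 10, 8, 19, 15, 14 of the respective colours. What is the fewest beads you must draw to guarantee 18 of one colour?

In the worst case you take as many as possible of each colour without reaching 18: 10 + 8 + 17 + 15 + 14 = 64.
The next one must give 18 of some colour, so 64 + 1 = 65.

65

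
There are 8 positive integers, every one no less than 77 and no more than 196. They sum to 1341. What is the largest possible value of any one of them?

196

Maximizing one value means minimizing the remaining 7.
The other 7 contribute at least 7 × 77 = 539, leaving at most 1341 − 539 = 802.
But each integer is capped at 196, so the maximum is 196.
Achievable: one at 196 and the other 7 totalling 1145, which fits since 7 × 77 ≤ 1145 ≤ 7 × 196.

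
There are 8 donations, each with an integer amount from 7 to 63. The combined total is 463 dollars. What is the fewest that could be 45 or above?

6

Each value short of 45 is at most 44, costing at least 63 − 44 = 19 against the maximum total of 504.
We can afford to lose at most 504 − 463 = 41, so at most ⌊41/19⌋ = 2 fall short, and at least 6 are ≥ 45.
Exactly 6 works: 6 values at 63 and 2 at 44 total 466; lower one of the high values by 3 (still ≥ 45) to hit 463.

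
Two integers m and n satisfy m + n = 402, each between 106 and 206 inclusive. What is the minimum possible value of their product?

mn = m(402 − m) is concave in m, so over [196, 206] it is minimized at an endpoint.
The extreme feasible split is m = 196, n = 206, giving mn = 40376.

40376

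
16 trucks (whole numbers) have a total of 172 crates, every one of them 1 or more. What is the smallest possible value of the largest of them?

The 16 values sum to 172, so their maximum is at least ⌈172/16⌉ = 11.
Achievable: 12 of them at 11 and 4 at 10 total 172.

11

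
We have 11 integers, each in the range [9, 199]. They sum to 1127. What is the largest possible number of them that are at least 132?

Suppose k of them are at least 132. Those contribute at least 132 each and the other 11 − k at least 9 each.
So the total is at least 132k + 9(11 − k) = 99 + 123k. This must be ≤ 1127, giving k ≤ 8.
k = 8 is achieved by 8 values at 132 and 3 at 9, total 1083; add 44 to one value (staying below 132) to reach 1127.

8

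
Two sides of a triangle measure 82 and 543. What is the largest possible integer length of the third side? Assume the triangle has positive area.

624

The third side must be less than 82 + 543 = 625.
The largest integer below 625 is 624.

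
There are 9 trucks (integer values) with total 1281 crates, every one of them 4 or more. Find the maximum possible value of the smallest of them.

142

The 9 values sum to 1281, so their minimum is at most ⌊1281/9⌋ = 142.
Equality holds with 6 values of 142 and 3 values of 143.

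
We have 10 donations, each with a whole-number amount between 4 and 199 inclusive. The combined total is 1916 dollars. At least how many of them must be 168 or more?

If only k of them are at least 168, the other 10 − k are at most 167, so the total is at most k·199 + (10 − k)·167.
This must reach 1916, so k·199 + (10 − k)·167 ≥ 1916, giving k ≥ 8.
Exactly 8 works: 8 values at 199 and 2 at 167 total 1926; lower one of the high values by 10 (still ≥ 168) to hit 1916.

8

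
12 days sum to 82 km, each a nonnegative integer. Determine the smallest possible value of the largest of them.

7

If every one of the 12 were at most 6, the total would be at most 12 × 6 = 72 < 82.
Equality holds with 10 values of 7 and 2 values of 6.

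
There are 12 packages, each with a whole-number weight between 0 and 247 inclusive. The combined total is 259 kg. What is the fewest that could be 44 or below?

7

Each value above 44 is at least 45, contributing at least 45 − 0 = 45 above the floor 0.
The sum exceeds the floor total 0 by 259, so at most ⌊259/45⌋ = 5 exceed 44, and at least 7 are ≤ 44.
Exactly 7 works: 7 values at 0 and 5 at 45 total 225; raise one of the low values by 34 (still ≤ 44) to hit 259.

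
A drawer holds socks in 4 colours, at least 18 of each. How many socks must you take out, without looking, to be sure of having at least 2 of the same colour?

You could draw 1 of every colour without reaching 2 of any — 4 in all.
One more forces 2 of some colour, so 4 + 1 = 5.

5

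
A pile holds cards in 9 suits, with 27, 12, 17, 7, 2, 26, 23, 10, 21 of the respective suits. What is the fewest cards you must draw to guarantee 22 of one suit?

In the worst case you take as many as possible of each suit without reaching 22: 21 + 12 + 17 + 7 + 2 + 21 + 21 + 10 + 21 = 132.
The next one must give 22 of some suit, so 132 + 1 = 133.

133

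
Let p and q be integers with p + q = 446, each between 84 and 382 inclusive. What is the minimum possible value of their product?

30408

pq = p(446 − p) is concave in p, so over [84, 362] it is minimized at an endpoint.
At the endpoint p = 84, q = 446 − 84 = 362, so pq = 84 × 362 = 30408.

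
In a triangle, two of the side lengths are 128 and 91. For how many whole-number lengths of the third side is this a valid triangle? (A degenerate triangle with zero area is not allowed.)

181

The triangle inequality gives |128 − 91| < c < 128 + 91, i.e. 37 < c < 219.
So c can be any integer from 38 to 218: 181 values.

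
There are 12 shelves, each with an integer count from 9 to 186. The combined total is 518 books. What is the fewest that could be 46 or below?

2

Let j be the number exceeding 46. Then the total is ≥ 47·j + 9·(12 − j) = 108 + 38j.
So 38j ≤ 410 and j ≤ 10; hence at least 12 − 10 = 2 are ≤ 46.
Exactly 2 works: 2 values at 9 and 10 at 47 total 488; raise one of the low values by 30 (still ≤ 46) to hit 518.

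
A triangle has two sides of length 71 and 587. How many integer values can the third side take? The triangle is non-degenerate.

The triangle inequality gives |71 − 587| < c < 71 + 587, i.e. 516 < c < 658.
So c can be any integer from 517 to 657: 141 values.

141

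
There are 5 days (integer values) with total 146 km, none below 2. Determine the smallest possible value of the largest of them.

30

The average is 146/5 > 29, so not all 5 can be 29 or less; the largest is ≥ 30.
Achievable: 1 of them at 30 and 4 at 29 total 146.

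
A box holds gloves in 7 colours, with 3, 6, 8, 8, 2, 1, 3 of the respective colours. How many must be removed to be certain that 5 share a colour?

22

In the worst case you take as many as possible of each colour without reaching 5: 3 + 4 + 4 + 4 + 2 + 1 + 3 = 21.
The next one must give 5 of some colour, so 21 + 1 = 22.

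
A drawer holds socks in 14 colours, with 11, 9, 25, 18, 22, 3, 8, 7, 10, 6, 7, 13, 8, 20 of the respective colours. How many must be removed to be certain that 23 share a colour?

In the worst case you take as many as possible of each colour without reaching 23: 11 + 9 + 22 + 18 + 22 + 3 + 8 + 7 + 10 + 6 + 7 + 13 + 8 + 20 = 164.
The next one must give 23 of some colour, so 164 + 1 = 165.

165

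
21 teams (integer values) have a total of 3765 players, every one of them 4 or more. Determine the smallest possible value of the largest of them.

180

If every one of the 21 were at most 179, the total would be at most 21 × 179 = 3759 < 3765.
Achievable: 6 of them at 180 and 15 at 179 total 3765.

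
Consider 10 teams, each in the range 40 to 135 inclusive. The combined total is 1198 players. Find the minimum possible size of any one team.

Minimizing one value means maximizing the remaining 9.
The other 9 can take up 9 × 135 = 1215 ≥ 1198 − 40, so one team can sit at its floor of 40.
Achievable: one at 40 and the other 9 totalling 1158, which fits since 9 × 40 ≤ 1158 ≤ 9 × 135.

40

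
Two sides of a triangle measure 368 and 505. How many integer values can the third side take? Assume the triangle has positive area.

735

The triangle inequality gives |368 − 505| < c < 368 + 505, i.e. 137 < c < 873.
So c can be any integer from 138 to 872: 735 values.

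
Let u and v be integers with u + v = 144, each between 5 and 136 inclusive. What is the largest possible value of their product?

5184

With u + v fixed, uv peaks when the two are closest together.
Taking u = 72 and v = 72 (both in [5, 136]) gives uv = 5184.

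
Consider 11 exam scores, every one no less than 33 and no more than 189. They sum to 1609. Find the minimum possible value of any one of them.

33

To make one score as small as possible, make the other 10 as large as possible.
The other 10 can take up 10 × 189 = 1890 ≥ 1609 − 33, so one score can sit at its floor of 33.
Achievable: one at 33 and the other 10 totalling 1576, which fits since 10 × 33 ≤ 1576 ≤ 10 × 189.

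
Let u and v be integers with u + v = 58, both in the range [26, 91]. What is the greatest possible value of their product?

With u + v fixed, uv peaks when the two are closest together.
Taking u = 29 and v = 29 (both in [26, 91]) gives uv = 841.

841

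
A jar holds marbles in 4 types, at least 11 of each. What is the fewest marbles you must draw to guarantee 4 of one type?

In the worst case you draw 3 of each of the 4 types: 4 × 3 = 12.
One more forces 4 of some type, so 12 + 1 = 13.

13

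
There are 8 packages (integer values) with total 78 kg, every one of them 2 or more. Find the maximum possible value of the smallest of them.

9

The 8 values sum to 78, so their minimum is at most ⌊78/8⌋ = 9.
Taking 2 copies of 9 and 6 copies of 10 gives exactly 78, so 9 is attained.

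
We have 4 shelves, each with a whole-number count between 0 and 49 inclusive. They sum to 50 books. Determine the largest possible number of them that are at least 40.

1

With k values at 40 or above and the rest at least 0, the sum is at least 0 + 40k.
Since the sum is 50, we need 40k ≤ 50, i.e. k ≤ 1.
k = 1 is achieved by 1 value at 40 and 3 at 0, total 40; add 10 to one value (staying below 40) to reach 50.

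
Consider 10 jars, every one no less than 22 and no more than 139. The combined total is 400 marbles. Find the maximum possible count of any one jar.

139

To make one jar as large as possible, make the other 9 as small as possible.
The other 9 contribute at least 9 × 22 = 198, leaving at most 400 − 198 = 202.
But each jar is capped at 139, so the maximum is 139.
Achievable: one at 139 and the other 9 totalling 261, which fits since 9 × 22 ≤ 261 ≤ 9 × 139.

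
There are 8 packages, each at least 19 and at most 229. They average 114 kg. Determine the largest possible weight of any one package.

229

To make one package as large as possible, make the other 7 as small as possible.
The total is 8 × 114 = 912.
The other 7 contribute at least 7 × 19 = 133, leaving at most 912 − 133 = 779.
But each package is capped at 229, so the maximum is 229.
Achievable: one at 229 and the other 7 totalling 683, which fits since 7 × 19 ≤ 683 ≤ 7 × 229.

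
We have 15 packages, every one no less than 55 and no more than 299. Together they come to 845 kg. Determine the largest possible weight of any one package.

75

Maximizing one value means minimizing the remaining 14.
The other 14 contribute at least 14 × 55 = 770, leaving at most 845 − 770 = 75.
Since 75 ≤ 299, this is achievable: one at 75 and 14 at 55.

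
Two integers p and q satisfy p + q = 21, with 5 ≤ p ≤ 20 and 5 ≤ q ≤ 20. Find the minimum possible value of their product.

80

Since p + q is fixed, pushing one of them to its bound minimizes the product.
At the endpoint p = 5, q = 21 − 5 = 16, so pq = 5 × 16 = 80.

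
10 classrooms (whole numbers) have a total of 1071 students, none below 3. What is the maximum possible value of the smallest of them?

107

The average is 1071/10 < 108, so some value is ≤ 107.
Achievable: 9 of them at 107 and 1 at 108 total 1071.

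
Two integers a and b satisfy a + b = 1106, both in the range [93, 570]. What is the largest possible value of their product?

305809

With a + b fixed, ab peaks when the two are closest together.
Taking a = 553 and b = 553 (both in [93, 570]) gives ab = 305809.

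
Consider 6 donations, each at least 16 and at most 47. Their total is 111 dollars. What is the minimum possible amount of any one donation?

To make one donation as small as possible, make the other 5 as large as possible.
The other 5 can take up 5 × 47 = 235 ≥ 111 − 16, so one donation can sit at its floor of 16.
Achievable: one at 16 and the other 5 totalling 95, which fits since 5 × 16 ≤ 95 ≤ 5 × 47.

16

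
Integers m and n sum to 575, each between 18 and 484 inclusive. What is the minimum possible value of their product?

44044

Since m + n is fixed, pushing one of them to its bound minimizes the product.
The extreme feasible split is m = 91, n = 484, giving mn = 44044.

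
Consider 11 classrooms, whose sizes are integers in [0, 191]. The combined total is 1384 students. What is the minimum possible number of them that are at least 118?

2

If only k of them are at least 118, the other 11 − k are at most 117, so the total is at most k·191 + (11 − k)·117.
This must reach 1384, so k·191 + (11 − k)·117 ≥ 1384, giving k ≥ 2.
Exactly 2 works: 2 values at 191 and 9 at 117 total 1435; lower one of the high values by 51 (still ≥ 118) to hit 1384.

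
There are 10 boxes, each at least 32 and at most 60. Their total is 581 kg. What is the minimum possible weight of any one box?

To make one box as small as possible, make the other 9 as large as possible.
The other 9 contribute at most 9 × 60 = 540, leaving at least 581 − 540 = 41.
Since 41 ≥ 32, this is achievable: one at 41 and 9 at 60.

41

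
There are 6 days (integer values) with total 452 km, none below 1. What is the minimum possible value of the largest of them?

Some value must be at least ⌈452/6⌉ = 76, since 6 × 75 = 450 < 452.
Taking 4 copies of 75 and 2 copies of 76 gives exactly 452, so 76 is attained.

76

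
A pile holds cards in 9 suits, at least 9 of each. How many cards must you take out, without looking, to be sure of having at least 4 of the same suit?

28

You could draw 3 of every suit without reaching 4 of any — 27 in all.
One more forces 4 of some suit, so 27 + 1 = 28.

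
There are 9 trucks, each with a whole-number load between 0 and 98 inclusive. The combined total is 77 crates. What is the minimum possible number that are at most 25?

If only k of them are at most 25, the other 9 − k are at least 26, so the total is at least (9 − k)·26 + k·0.
This is ≤ 77, so (9 − k)·26 + 0k ≤ 77, which gives k ≥ 7.
Exactly 7 works: 7 values at 0 and 2 at 26 total 52; raise one of the low values by 25 (still ≤ 25) to hit 77.

7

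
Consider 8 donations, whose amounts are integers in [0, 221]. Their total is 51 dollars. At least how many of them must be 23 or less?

Let j be the number exceeding 23. Then the total is ≥ 24·j + 0·(8 − j) = 0 + 24j.
So 24j ≤ 51 and j ≤ 2; hence at least 8 − 2 = 6 are ≤ 23.
Exactly 6 works: 6 values at 0 and 2 at 24 total 48; raise one of the low values by 3 (still ≤ 23) to hit 51.

6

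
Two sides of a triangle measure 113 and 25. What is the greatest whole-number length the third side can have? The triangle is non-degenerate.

137

The third side must be less than 113 + 25 = 138.
The largest integer below 138 is 137.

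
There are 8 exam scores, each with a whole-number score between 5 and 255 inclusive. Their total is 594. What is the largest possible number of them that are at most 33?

Each value at 33 or below falls at least 255 − 33 = 222 short of the ceiling 255.
The ceiling total is 8 × 255 = 2040, and we need 594, so at most ⌊(2040 − 594)/222⌋ = 6 can be that low.
k = 6 is achieved by 6 values at 33 and 2 at 255, total 708; lower one of the 255's by 114 (still > 33) to reach 594.

6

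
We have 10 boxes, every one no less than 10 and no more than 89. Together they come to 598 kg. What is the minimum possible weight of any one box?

10

Minimizing one value means maximizing the remaining 9.
The other 9 can take up 9 × 89 = 801 ≥ 598 − 10, so one box can sit at its floor of 10.
Achievable: one at 10 and the other 9 totalling 588, which fits since 9 × 10 ≤ 588 ≤ 9 × 89.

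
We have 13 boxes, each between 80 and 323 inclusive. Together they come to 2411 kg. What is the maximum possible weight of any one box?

323

Maximizing one value means minimizing the remaining 12.
The other 12 contribute at least 12 × 80 = 960, leaving at most 2411 − 960 = 1451.
But each box is capped at 323, so the maximum is 323.
Achievable: one at 323 and the other 12 totalling 2088, which fits since 12 × 80 ≤ 2088 ≤ 12 × 323.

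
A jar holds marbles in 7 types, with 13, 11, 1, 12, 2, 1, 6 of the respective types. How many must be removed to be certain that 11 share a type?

41

In the worst case you take as many as possible of each type without reaching 11: 10 + 10 + 1 + 10 + 2 + 1 + 6 = 40.
The next one must give 11 of some type, so 40 + 1 = 41.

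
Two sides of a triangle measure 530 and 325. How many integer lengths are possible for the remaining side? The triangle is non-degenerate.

The triangle inequality gives |530 − 325| < c < 530 + 325, i.e. 205 < c < 855.
So c can be any integer from 206 to 854: 649 values.

649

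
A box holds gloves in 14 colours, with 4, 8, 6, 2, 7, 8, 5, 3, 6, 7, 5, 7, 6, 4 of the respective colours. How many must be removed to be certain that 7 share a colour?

In the worst case you take as many as possible of each colour without reaching 7: 4 + 6 + 6 + 2 + 6 + 6 + 5 + 3 + 6 + 6 + 5 + 6 + 6 + 4 = 71.
The next one must give 7 of some colour, so 71 + 1 = 72.

72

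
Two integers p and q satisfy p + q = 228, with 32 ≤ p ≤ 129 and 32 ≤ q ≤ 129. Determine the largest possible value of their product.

For a fixed sum, the product pq is largest when p and q are as close as possible.
Taking p = 114 and q = 114 (both in [32, 129]) gives pq = 12996.

12996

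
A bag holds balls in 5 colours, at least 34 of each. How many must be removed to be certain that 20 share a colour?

You could draw 19 of every colour without reaching 20 of any — 95 in all.
One more forces 20 of some colour, so 95 + 1 = 96.

96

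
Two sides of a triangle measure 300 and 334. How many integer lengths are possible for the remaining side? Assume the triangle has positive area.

599

The triangle inequality gives |300 − 334| < c < 300 + 334, i.e. 34 < c < 634.
So c can be any integer from 35 to 633: 599 values.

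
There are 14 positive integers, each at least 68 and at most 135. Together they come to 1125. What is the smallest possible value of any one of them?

To make one integer as small as possible, make the other 13 as large as possible.
The other 13 can take up 13 × 135 = 1755 ≥ 1125 − 68, so one integer can sit at its floor of 68.
Achievable: one at 68 and the other 13 totalling 1057, which fits since 13 × 68 ≤ 1057 ≤ 13 × 135.

68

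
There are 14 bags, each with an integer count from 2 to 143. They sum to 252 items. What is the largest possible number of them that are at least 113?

If k of the values are ≥ 113, the total is ≥ 113k + 2(14 − k).
Setting 113k + 2(14 − k) ≤ 252 gives 111k ≤ 224, so k ≤ 2.
k = 2 is achieved by 2 values at 113 and 12 at 2, total 250; add 2 to one value (staying below 113) to reach 252.

2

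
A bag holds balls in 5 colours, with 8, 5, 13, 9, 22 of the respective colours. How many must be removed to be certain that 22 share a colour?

In the worst case you take as many as possible of each colour without reaching 22: 8 + 5 + 13 + 9 + 21 = 56.
The next one must give 22 of some colour, so 56 + 1 = 57.

57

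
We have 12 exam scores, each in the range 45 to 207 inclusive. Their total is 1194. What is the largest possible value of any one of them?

To make one score as large as possible, make the other 11 as small as possible.
The other 11 contribute at least 11 × 45 = 495, leaving at most 1194 − 495 = 699.
But each score is capped at 207, so the maximum is 207.
Achievable: one at 207 and the other 11 totalling 987, which fits since 11 × 45 ≤ 987 ≤ 11 × 207.

207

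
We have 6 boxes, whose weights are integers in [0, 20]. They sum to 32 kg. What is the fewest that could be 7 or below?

2

If only k of them are at most 7, the other 6 − k are at least 8, so the total is at least (6 − k)·8 + k·0.
This is ≤ 32, so (6 − k)·8 + 0k ≤ 32, which gives k ≥ 2.
Exactly 2 works: 2 values at 0 and 4 at 8 total 32.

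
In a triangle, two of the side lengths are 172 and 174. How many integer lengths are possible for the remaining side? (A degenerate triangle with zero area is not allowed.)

The triangle inequality gives |172 − 174| < c < 172 + 174, i.e. 2 < c < 346.
So c can be any integer from 3 to 345: 343 values.

343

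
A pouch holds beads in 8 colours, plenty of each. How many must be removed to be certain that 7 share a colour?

In the worst case you draw 6 of each of the 8 colours: 8 × 6 = 48.
One more forces 7 of some colour, so 48 + 1 = 49.

49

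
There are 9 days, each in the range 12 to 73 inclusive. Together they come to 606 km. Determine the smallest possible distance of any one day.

Minimizing one value means maximizing the remaining 8.
The other 8 contribute at most 8 × 73 = 584, leaving at least 606 − 584 = 22.
Since 22 ≥ 12, this is achievable: one at 22 and 8 at 73.

22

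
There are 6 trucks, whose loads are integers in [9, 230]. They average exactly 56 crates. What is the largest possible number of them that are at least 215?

1

The total is 6 × 56 = 336.
Suppose k of them are at least 215. Those contribute at least 215 each and the other 6 − k at least 9 each.
So the total is at least 215k + 9(6 − k) = 54 + 206k. This must be ≤ 336, giving k ≤ 1.
k = 1 is achieved by 1 value at 215 and 5 at 9, total 260; add 76 to one value (staying below 215) to reach 336.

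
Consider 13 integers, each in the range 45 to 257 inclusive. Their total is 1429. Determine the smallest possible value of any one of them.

To make one integer as small as possible, make the other 12 as large as possible.
The other 12 can take up 12 × 257 = 3084 ≥ 1429 − 45, so one integer can sit at its floor of 45.
Achievable: one at 45 and the other 12 totalling 1384, which fits since 12 × 45 ≤ 1384 ≤ 12 × 257.

45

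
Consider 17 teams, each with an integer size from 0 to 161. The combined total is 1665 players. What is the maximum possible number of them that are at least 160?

Suppose k of them are at least 160. Those contribute at least 160 each and the other 17 − k at least 0 each.
So the total is at least 160k + 0(17 − k) = 0 + 160k. This must be ≤ 1665, giving k ≤ 10.
k = 10 is achieved by 10 values at 160 and 7 at 0, total 1600; add 65 to one value (staying below 160) to reach 1665.

10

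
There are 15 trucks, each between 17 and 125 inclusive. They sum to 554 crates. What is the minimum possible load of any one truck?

17

To make one truck as small as possible, make the other 14 as large as possible.
The other 14 can take up 14 × 125 = 1750 ≥ 554 − 17, so one truck can sit at its floor of 17.
Achievable: one at 17 and the other 14 totalling 537, which fits since 14 × 17 ≤ 537 ≤ 14 × 125.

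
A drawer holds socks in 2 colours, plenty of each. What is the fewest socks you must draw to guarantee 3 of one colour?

You could draw 2 of every colour without reaching 3 of any — 4 in all.
One more forces 3 of some colour, so 4 + 1 = 5.

5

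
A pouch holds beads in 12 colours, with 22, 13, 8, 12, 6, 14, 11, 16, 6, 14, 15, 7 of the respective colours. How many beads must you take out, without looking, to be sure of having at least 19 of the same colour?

141

In the worst case you take as many as possible of each colour without reaching 19: 18 + 13 + 8 + 12 + 6 + 14 + 11 + 16 + 6 + 14 + 15 + 7 = 140.
The next one must give 19 of some colour, so 140 + 1 = 141.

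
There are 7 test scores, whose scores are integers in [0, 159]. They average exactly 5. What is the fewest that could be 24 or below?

6

The total is 7 × 5 = 35.
Let j be the number exceeding 24. Then the total is ≥ 25·j + 0·(7 − j) = 0 + 25j.
So 25j ≤ 35 and j ≤ 1; hence at least 7 − 1 = 6 are ≤ 24.
Exactly 6 works: 6 values at 0 and 1 at 25 total 25; raise one of the low values by 10 (still ≤ 24) to hit 35.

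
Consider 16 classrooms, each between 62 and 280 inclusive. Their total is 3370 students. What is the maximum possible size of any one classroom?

To make one classroom as large as possible, make the other 15 as small as possible.
The other 15 contribute at least 15 × 62 = 930, leaving at most 3370 − 930 = 2440.
But each classroom is capped at 280, so the maximum is 280.
Achievable: one at 280 and the other 15 totalling 3090, which fits since 15 × 62 ≤ 3090 ≤ 15 × 280.

280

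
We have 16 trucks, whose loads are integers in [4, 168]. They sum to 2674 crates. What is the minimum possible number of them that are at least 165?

13

Suppose at most 16 − j of them reach 165; then j values are ≤ 164 and the rest ≤ 168.
The total is then ≤ 164·j + 168·(16 − j) = 2688 − 4j. For this to be ≥ 2674 we need j ≤ 3, so at least 16 − 3 = 13 must reach 165.
Exactly 13 works: 13 values at 168 and 3 at 164 total 2676; lower one of the high values by 2 (still ≥ 165) to hit 2674.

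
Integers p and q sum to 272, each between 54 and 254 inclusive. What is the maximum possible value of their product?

18496

pq = p(272 − p) is maximized when p is as near 272/2 as the bounds allow.
Taking p = 136 and q = 136 (both in [54, 254]) gives pq = 18496.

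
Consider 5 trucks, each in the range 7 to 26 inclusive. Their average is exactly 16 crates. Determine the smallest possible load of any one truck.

To make one truck as small as possible, make the other 4 as large as possible.
The total is 5 × 16 = 80.
The other 4 can take up 4 × 26 = 104 ≥ 80 − 7, so one truck can sit at its floor of 7.
Achievable: one at 7 and the other 4 totalling 73, which fits since 4 × 7 ≤ 73 ≤ 4 × 26.

7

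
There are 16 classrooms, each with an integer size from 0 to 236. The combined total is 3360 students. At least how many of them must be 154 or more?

11

Suppose at most 16 − j of them reach 154; then j values are ≤ 153 and the rest ≤ 236.
The total is then ≤ 153·j + 236·(16 − j) = 3776 − 83j. For this to be ≥ 3360 we need j ≤ 5, so at least 16 − 5 = 11 must reach 154.
Exactly 11 works: 11 values at 236 and 5 at 153 total 3361; lower one of the high values by 1 (still ≥ 154) to hit 3360.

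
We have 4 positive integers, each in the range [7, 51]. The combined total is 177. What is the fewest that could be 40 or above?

2

Suppose at most 4 − j of them reach 40; then j values are ≤ 39 and the rest ≤ 51.
The total is then ≤ 39·j + 51·(4 − j) = 204 − 12j. For this to be ≥ 177 we need j ≤ 2, so at least 4 − 2 = 2 must reach 40.
Exactly 2 works: 2 values at 51 and 2 at 39 total 180; lower one of the high values by 3 (still ≥ 40) to hit 177.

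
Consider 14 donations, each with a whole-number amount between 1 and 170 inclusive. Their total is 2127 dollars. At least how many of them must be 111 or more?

Each value short of 111 is at most 110, costing at least 170 − 110 = 60 against the maximum total of 2380.
We can afford to lose at most 2380 − 2127 = 253, so at most ⌊253/60⌋ = 4 fall short, and at least 10 are ≥ 111.
Exactly 10 works: 10 values at 170 and 4 at 110 total 2140; lower one of the high values by 13 (still ≥ 111) to hit 2127.

10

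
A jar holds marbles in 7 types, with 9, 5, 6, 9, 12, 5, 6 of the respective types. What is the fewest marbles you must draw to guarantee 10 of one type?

In the worst case you take as many as possible of each type without reaching 10: 9 + 5 + 6 + 9 + 9 + 5 + 6 = 49.
The next one must give 10 of some type, so 49 + 1 = 50.

50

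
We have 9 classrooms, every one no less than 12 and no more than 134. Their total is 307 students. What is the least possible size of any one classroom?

12

Minimizing one value means maximizing the remaining 8.
The other 8 can take up 8 × 134 = 1072 ≥ 307 − 12, so one classroom can sit at its floor of 12.
Achievable: one at 12 and the other 8 totalling 295, which fits since 8 × 12 ≤ 295 ≤ 8 × 134.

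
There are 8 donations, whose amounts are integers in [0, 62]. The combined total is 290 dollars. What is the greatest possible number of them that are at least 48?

6

With k values at 48 or above and the rest at least 0, the sum is at least 0 + 48k.
Since the sum is 290, we need 48k ≤ 290, i.e. k ≤ 6.
k = 6 is achieved by 6 values at 48 and 2 at 0, total 288; add 2 to one value (staying below 48) to reach 290.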